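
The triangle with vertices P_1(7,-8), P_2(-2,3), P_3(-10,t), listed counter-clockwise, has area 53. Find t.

1

The doubled signed area Σ (x_i y_{i+1} − x_{i+1} y_i) is linear in t.
With t=0 it equals 115; the coefficient of t is -9 (from the two edges through P_3).
So -9·t + 115 = 2·53 = 106 ⇒ t = 1.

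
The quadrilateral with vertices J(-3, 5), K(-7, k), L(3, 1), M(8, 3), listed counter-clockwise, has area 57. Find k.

-6

The doubled signed area Σ (x_i y_{i+1} − x_{i+1} y_i) is linear in k.
With k=0 it equals 78; the coefficient of k is -6 (from the two edges through K).
So -6·k + 78 = 2·57 = 114 ⇒ k = -6.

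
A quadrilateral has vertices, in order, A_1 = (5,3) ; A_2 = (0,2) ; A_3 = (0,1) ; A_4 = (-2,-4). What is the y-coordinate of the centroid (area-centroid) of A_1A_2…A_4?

Apply Gauss's area formula. First the cross-terms c_i = x_i·y_{i+1} − x_{i+1}·y_i:
  10, 0, 2, 14  ⇒  2A = 26, A = 13.
Then Σ (y_i + y_{i+1})·c_i = 30, so ȳ = 30 / (6·13) = 5/13.

5/13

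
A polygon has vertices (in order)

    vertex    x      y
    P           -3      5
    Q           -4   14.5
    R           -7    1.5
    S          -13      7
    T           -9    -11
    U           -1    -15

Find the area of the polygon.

161.25

Apply the shoelace (surveyor's) formula: 2A = Σ (x_i·y_{i+1} − x_{i+1}·y_i), indices taken mod 6.
Cross-terms: -23.5, 95.5, -29.5, 206, 124, -50  ⇒  Σ = 322.5
Area = |Σ|/2 = 161.25.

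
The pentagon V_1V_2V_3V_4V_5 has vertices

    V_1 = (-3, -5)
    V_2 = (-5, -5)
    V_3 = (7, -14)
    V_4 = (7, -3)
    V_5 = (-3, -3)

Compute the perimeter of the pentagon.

40

|V_1V_2| = √((-2)² + (0)²) = √4 = 2
|V_2V_3| = √((12)² + (-9)²) = √225 = 15
|V_3V_4| = √((0)² + (11)²) = √121 = 11
|V_4V_5| = √((-10)² + (0)²) = √100 = 10
|V_5V_1| = √((0)² + (-2)²) = √4 = 2
Perimeter = 2 + 15 + 11 + 10 + 2 = 40.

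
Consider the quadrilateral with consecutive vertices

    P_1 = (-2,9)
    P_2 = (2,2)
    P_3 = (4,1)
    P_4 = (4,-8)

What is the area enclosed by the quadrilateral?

Cross-terms: -22, -6, -36, 20  ⇒  Σ = -44
Area = |Σ|/2 = 22.

22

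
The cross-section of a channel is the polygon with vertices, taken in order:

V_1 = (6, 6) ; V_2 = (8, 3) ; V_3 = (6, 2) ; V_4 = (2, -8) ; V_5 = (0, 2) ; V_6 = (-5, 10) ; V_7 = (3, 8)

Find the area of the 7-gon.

Apply the shoelace formula: 2A = Σ (x_i·y_{i+1} − x_{i+1}·y_i), indices taken mod 7.
Σ = (-30) + (-2) + (-52) + (4) + (10) + (-70) + (-30) = -170
Area = |Σ|/2 = 85.

85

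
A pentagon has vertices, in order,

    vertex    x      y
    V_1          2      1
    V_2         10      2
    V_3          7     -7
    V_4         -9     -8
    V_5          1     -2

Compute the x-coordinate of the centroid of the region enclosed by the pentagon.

Apply the surveyor's formula. First the cross-terms c_i = x_i·y_{i+1} − x_{i+1}·y_i:
  -6, -84, -119, 26, 5  ⇒  2A = -178, A = -89.
Then Σ (x_i + x_{i+1})·c_i = -1455, so x̄ = -1455 / (6·(-89)) = 485/178.

485/178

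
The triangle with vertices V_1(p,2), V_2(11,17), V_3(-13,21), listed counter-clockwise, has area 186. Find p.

The doubled signed area Σ (x_i y_{i+1} − x_{i+1} y_i) is linear in p.
With p=0 it equals 404; the coefficient of p is -4 (from the two edges through V_1).
So -4·p + 404 = 2·186 = 372 ⇒ p = 8.

8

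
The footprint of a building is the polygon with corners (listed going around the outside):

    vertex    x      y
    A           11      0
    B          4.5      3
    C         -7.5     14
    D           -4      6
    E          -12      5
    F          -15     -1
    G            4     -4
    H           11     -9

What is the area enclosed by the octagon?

219.75

Apply Gauss's area formula: 2A = Σ (x_i·y_{i+1} − x_{i+1}·y_i), indices taken mod 8.
Σ = (33) + (85.5) + (11) + (52) + (87) + (64) + (8) + (99) = 439.5
Area = |Σ|/2 = 219.75.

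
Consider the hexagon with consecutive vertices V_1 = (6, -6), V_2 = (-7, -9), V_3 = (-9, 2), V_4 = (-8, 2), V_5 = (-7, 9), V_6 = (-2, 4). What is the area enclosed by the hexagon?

V_1→V_2: (6)(-9) − (-7)(-6) = -96
V_2→V_3: (-7)(2) − (-9)(-9) = -95
V_3→V_4: (-9)(2) − (-8)(2) = -2
V_4→V_5: (-8)(9) − (-7)(2) = -58
V_5→V_6: (-7)(4) − (-2)(9) = -10
V_6→V_1: (-2)(-6) − (6)(4) = -12
Σ = -273
Area = |Σ|/2 = 136.5.

136.5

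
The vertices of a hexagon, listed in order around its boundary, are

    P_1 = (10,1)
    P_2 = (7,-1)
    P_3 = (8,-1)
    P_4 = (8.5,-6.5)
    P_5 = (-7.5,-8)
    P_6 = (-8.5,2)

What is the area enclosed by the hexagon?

Apply the surveyor's formula: 2A = Σ (x_i·y_{i+1} − x_{i+1}·y_i), indices taken mod 6.
Cross-terms: -17, 1, -43.5, -116.75, -83, -28.5  ⇒  Σ = -287.75
Area = |Σ|/2 = 143.875.

143.875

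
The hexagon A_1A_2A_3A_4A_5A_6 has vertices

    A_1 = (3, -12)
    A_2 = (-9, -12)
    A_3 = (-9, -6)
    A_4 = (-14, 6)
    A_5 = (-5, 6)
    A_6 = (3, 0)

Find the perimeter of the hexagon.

|A_1A_2| = √((-12)² + (0)²) = √144 = 12
|A_2A_3| = √((0)² + (6)²) = √36 = 6
|A_3A_4| = √((-5)² + (12)²) = √169 = 13
|A_4A_5| = √((9)² + (0)²) = √81 = 9
|A_5A_6| = √((8)² + (-6)²) = √100 = 10
|A_6A_1| = √((0)² + (-12)²) = √144 = 12
Perimeter = 12 + 6 + 13 + 9 + 10 + 12 = 62.

62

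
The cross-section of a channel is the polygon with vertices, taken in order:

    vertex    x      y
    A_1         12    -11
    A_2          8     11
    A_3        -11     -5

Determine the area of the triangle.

241

Apply the shoelace (surveyor's) formula: 2A = Σ (x_i·y_{i+1} − x_{i+1}·y_i), indices taken mod 3.
A_1→A_2: (12)(11) − (8)(-11) = 220
A_2→A_3: (8)(-5) − (-11)(11) = 81
A_3→A_1: (-11)(-11) − (12)(-5) = 181
Σ = 482
Area = |Σ|/2 = 241.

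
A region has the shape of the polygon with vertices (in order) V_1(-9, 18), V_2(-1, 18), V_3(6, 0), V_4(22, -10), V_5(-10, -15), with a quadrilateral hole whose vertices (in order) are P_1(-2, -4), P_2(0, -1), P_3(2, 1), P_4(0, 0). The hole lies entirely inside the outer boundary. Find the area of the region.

526.5

Outer boundary:
Apply Gauss's area formula: 2A = Σ (x_i·y_{i+1} − x_{i+1}·y_i), indices taken mod 5.
Cross-terms: -144, -108, -60, -430, -315  ⇒  Σ = -1057
Area = |Σ|/2 = 528.5.
Hole:
Apply Gauss's area formula: 2A = Σ (x_i·y_{i+1} − x_{i+1}·y_i), indices taken mod 4.
Σ = (2) + (2) + (0) + (0) = 4
Area = |Σ|/2 = 2.
Net area = 528.5 − 2 = 526.5.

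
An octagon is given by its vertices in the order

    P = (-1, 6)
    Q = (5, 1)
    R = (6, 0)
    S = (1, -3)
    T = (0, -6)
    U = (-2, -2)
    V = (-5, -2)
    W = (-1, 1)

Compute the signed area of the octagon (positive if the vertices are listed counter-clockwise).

Σ = (-31) + (-6) + (-18) + (-6) + (-12) + (-6) + (-7) + (-5) = -91
Signed area = Σ/2 = -45.5 (negative ⇒ clockwise traversal).

-45.5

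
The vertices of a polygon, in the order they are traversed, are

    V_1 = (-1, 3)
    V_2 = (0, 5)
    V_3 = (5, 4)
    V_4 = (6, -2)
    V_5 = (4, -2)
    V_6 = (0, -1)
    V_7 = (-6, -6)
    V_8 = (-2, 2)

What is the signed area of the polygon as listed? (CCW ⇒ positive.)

Apply the shoelace (surveyor's) formula: 2A = Σ (x_i·y_{i+1} − x_{i+1}·y_i), indices taken mod 8.
Σ = (-5) + (-25) + (-34) + (-4) + (-4) + (-6) + (-24) + (-4) = -106
Signed area = Σ/2 = -53 (negative ⇒ clockwise traversal).

-53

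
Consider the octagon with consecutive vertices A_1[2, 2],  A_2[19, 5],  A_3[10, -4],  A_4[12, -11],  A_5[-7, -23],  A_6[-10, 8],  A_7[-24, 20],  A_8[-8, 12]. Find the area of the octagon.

Cross-terms: -28, -126, -62, -353, -286, -8, -128, -40  ⇒  Σ = -1031
Area = |Σ|/2 = 515.5.

515.5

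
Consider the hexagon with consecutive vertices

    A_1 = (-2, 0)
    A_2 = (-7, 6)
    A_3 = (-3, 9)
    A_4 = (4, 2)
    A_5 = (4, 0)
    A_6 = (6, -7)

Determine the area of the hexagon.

Apply the surveyor's formula: 2A = Σ (x_i·y_{i+1} − x_{i+1}·y_i), indices taken mod 6.
Σ = (-12) + (-45) + (-42) + (-8) + (-28) + (-14) = -149
Area = |Σ|/2 = 74.5.

74.5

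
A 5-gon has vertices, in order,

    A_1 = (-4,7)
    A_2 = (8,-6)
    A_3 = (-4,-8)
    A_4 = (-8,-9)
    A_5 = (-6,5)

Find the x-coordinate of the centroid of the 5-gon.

-58/33

Apply the surveyor's formula. First the cross-terms c_i = x_i·y_{i+1} − x_{i+1}·y_i:
  -32, -88, -28, -94, -22  ⇒  2A = -264, A = -132.
Then Σ (x_i + x_{i+1})·c_i = 1392, so x̄ = 1392 / (6·(-132)) = -58/33.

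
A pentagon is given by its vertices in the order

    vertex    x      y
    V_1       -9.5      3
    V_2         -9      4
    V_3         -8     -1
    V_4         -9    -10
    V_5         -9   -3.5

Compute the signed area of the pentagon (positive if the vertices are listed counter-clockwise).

-8.875

Apply the shoelace (surveyor's) formula: 2A = Σ (x_i·y_{i+1} − x_{i+1}·y_i), indices taken mod 5.
Cross-terms: -11, 41, 71, -58.5, -60.25  ⇒  Σ = -17.75
Signed area = Σ/2 = -8.875 (negative ⇒ clockwise traversal).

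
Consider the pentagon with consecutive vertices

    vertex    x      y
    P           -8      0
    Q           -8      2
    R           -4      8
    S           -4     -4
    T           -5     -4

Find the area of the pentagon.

Σ = (-16) + (-56) + (48) + (-4) + (-32) = -60
Area = |Σ|/2 = 30.

30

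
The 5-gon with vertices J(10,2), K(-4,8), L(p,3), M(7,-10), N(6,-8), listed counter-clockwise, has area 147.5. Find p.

Write out the shoelace sum; only the two edges meeting at L involve p:
2·Area = [((-4)·3 − p·8) + (p·(-10) − 7·3)] + 184
       = -18·p + 151 = 295
⇒ p = -8.

-8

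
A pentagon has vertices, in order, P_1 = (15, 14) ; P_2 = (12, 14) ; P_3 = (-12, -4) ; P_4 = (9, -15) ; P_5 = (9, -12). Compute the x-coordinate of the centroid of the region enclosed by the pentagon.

308/79

Apply the shoelace formula. First the cross-terms c_i = x_i·y_{i+1} − x_{i+1}·y_i:
  42, 120, 216, 27, 306  ⇒  2A = 711, A = 355.5.
Then Σ (x_i + x_{i+1})·c_i = 8316, so x̄ = 8316 / (6·355.5) = 308/79.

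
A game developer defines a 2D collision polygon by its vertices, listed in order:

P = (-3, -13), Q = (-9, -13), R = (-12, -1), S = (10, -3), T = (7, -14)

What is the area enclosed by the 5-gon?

215.5

Σ = (-78) + (-147) + (46) + (-119) + (-133) = -431
Area = |Σ|/2 = 215.5.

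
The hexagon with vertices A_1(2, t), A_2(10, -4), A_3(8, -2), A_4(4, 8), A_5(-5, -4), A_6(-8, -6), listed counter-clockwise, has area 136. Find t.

-9

The doubled signed area Σ (x_i y_{i+1} − x_{i+1} y_i) is linear in t.
With t=0 it equals 110; the coefficient of t is -18 (from the two edges through A_1).
So -18·t + 110 = 2·136 = 272 ⇒ t = -9.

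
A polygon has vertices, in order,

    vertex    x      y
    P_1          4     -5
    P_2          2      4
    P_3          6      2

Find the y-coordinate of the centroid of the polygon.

Apply the shoelace formula. First the cross-terms c_i = x_i·y_{i+1} − x_{i+1}·y_i:
  26, -20, -38  ⇒  2A = -32, A = -16.
Then Σ (y_i + y_{i+1})·c_i = -32, so ȳ = -32 / (6·(-16)) = 1/3.

1/3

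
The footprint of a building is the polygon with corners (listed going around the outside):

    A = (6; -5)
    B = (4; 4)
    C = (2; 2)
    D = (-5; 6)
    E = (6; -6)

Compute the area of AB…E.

33

Apply the shoelace (surveyor's) formula: 2A = Σ (x_i·y_{i+1} − x_{i+1}·y_i), indices taken mod 5.
A→B: (6)(4) − (4)(-5) = 44
B→C: (4)(2) − (2)(4) = 0
C→D: (2)(6) − (-5)(2) = 22
D→E: (-5)(-6) − (6)(6) = -6
E→A: (6)(-5) − (6)(-6) = 6
Σ = 66
Area = |Σ|/2 = 33.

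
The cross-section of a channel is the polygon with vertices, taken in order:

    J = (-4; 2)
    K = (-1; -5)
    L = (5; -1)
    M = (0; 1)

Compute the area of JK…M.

Apply Gauss's area formula: 2A = Σ (x_i·y_{i+1} − x_{i+1}·y_i), indices taken mod 4.
Cross-terms: 22, 26, 5, 4  ⇒  Σ = 57
Area = |Σ|/2 = 28.5.

28.5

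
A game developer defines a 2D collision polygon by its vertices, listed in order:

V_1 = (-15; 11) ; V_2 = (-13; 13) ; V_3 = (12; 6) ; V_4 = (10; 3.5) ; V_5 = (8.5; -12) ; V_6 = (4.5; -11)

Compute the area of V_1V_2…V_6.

Apply the surveyor's formula: 2A = Σ (x_i·y_{i+1} − x_{i+1}·y_i), indices taken mod 6.
Σ = (-52) + (-234) + (-18) + (-149.75) + (-39.5) + (-115.5) = -608.75
Area = |Σ|/2 = 304.375.

304.375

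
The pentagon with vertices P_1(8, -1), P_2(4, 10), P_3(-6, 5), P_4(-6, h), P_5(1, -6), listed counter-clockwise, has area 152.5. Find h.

-4

The doubled signed area Σ (x_i y_{i+1} − x_{i+1} y_i) is linear in h.
With h=0 it equals 277; the coefficient of h is -7 (from the two edges through P_4).
So -7·h + 277 = 2·152.5 = 305 ⇒ h = -4.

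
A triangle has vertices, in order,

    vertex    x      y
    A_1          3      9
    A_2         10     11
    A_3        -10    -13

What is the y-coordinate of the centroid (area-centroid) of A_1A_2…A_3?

Apply the surveyor's formula. First the cross-terms c_i = x_i·y_{i+1} − x_{i+1}·y_i:
  -57, -20, -51  ⇒  2A = -128, A = -64.
Then Σ (y_i + y_{i+1})·c_i = -896, so ȳ = -896 / (6·(-64)) = 7/3.

7/3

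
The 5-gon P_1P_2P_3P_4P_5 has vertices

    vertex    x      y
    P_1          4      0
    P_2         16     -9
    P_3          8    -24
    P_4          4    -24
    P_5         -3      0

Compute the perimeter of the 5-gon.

|P_1P_2| = √((12)² + (-9)²) = √225 = 15
|P_2P_3| = √((-8)² + (-15)²) = √289 = 17
|P_3P_4| = √((-4)² + (0)²) = √16 = 4
|P_4P_5| = √((-7)² + (24)²) = √625 = 25
|P_5P_1| = √((7)² + (0)²) = √49 = 7
Perimeter = 15 + 17 + 4 + 25 + 7 = 68.

68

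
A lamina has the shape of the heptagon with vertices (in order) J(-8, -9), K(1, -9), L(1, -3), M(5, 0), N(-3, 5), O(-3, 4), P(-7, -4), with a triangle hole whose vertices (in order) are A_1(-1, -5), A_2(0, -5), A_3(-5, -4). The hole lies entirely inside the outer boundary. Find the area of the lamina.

Outer boundary:
Apply the surveyor's formula: 2A = Σ (x_i·y_{i+1} − x_{i+1}·y_i), indices taken mod 7.
J→K: (-8)(-9) − (1)(-9) = 81
K→L: (1)(-3) − (1)(-9) = 6
L→M: (1)(0) − (5)(-3) = 15
M→N: (5)(5) − (-3)(0) = 25
N→O: (-3)(4) − (-3)(5) = 3
O→P: (-3)(-4) − (-7)(4) = 40
P→J: (-7)(-9) − (-8)(-4) = 31
Σ = 201
Area = |Σ|/2 = 100.5.
Hole:
Σ = (5) + (-25) + (21) = 1
Area = |Σ|/2 = 0.5.
Net area = 100.5 − 0.5 = 100.

100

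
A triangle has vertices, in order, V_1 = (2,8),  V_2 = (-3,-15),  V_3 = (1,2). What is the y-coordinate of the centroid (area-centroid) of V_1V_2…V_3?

-5/3

Apply Gauss's area formula. First the cross-terms c_i = x_i·y_{i+1} − x_{i+1}·y_i:
  -6, 9, 4  ⇒  2A = 7, A = 3.5.
Then Σ (y_i + y_{i+1})·c_i = -35, so ȳ = -35 / (6·3.5) = -5/3.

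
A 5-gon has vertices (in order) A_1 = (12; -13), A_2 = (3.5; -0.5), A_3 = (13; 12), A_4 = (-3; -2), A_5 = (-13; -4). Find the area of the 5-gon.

150.5

Apply the shoelace (surveyor's) formula: 2A = Σ (x_i·y_{i+1} − x_{i+1}·y_i), indices taken mod 5.
A_1→A_2: (12)(-0.5) − (3.5)(-13) = 39.5
A_2→A_3: (3.5)(12) − (13)(-0.5) = 48.5
A_3→A_4: (13)(-2) − (-3)(12) = 10
A_4→A_5: (-3)(-4) − (-13)(-2) = -14
A_5→A_1: (-13)(-13) − (12)(-4) = 217
Σ = 301
Area = |Σ|/2 = 150.5.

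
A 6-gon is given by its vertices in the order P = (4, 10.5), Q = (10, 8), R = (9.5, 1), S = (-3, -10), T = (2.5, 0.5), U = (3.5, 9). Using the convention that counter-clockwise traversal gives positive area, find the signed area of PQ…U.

Apply Gauss's area formula: 2A = Σ (x_i·y_{i+1} − x_{i+1}·y_i), indices taken mod 6.
Σ = (-73) + (-66) + (-92) + (23.5) + (20.75) + (0.75) = -186
Signed area = Σ/2 = -93 (negative ⇒ clockwise traversal).

-93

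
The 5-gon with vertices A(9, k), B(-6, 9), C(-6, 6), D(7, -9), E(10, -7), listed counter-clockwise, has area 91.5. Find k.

The doubled signed area Σ (x_i y_{i+1} − x_{i+1} y_i) is linear in k.
With k=0 it equals 215; the coefficient of k is 16 (from the two edges through A).
So 16·k + 215 = 2·91.5 = 183 ⇒ k = -2.

-2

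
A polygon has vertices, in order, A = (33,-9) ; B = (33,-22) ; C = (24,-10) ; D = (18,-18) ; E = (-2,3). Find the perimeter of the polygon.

104

|AB| = √((0)² + (-13)²) = √169 = 13
|BC| = √((-9)² + (12)²) = √225 = 15
|CD| = √((-6)² + (-8)²) = √100 = 10
|DE| = √((-20)² + (21)²) = √841 = 29
|EA| = √((35)² + (-12)²) = √1369 = 37
Perimeter = 13 + 15 + 10 + 29 + 37 = 104.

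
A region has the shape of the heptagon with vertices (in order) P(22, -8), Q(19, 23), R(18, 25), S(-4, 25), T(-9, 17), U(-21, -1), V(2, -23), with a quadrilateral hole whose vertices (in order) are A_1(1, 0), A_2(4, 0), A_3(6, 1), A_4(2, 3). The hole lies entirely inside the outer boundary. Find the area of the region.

Outer boundary:
Apply the surveyor's formula: 2A = Σ (x_i·y_{i+1} − x_{i+1}·y_i), indices taken mod 7.
Cross-terms: 658, 61, 550, 157, 366, 485, 490  ⇒  Σ = 2767
Area = |Σ|/2 = 1383.5.
Hole:
Apply Gauss's area formula: 2A = Σ (x_i·y_{i+1} − x_{i+1}·y_i), indices taken mod 4.
Cross-terms: 0, 4, 16, -3  ⇒  Σ = 17
Area = |Σ|/2 = 8.5.
Net area = 1383.5 − 8.5 = 1375.

1375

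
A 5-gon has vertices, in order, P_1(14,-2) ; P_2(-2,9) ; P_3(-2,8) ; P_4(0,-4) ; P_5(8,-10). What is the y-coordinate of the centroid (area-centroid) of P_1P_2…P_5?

-127/108

Apply the surveyor's formula. First the cross-terms c_i = x_i·y_{i+1} − x_{i+1}·y_i:
  122, 2, 8, 32, 124  ⇒  2A = 288, A = 144.
Then Σ (y_i + y_{i+1})·c_i = -1016, so ȳ = -1016 / (6·144) = -127/108.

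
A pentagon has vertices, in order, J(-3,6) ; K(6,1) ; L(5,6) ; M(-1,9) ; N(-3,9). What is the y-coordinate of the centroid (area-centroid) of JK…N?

584/105

Apply Gauss's area formula. First the cross-terms c_i = x_i·y_{i+1} − x_{i+1}·y_i:
  -39, 31, 51, 18, 9  ⇒  2A = 70, A = 35.
Then Σ (y_i + y_{i+1})·c_i = 1168, so ȳ = 1168 / (6·35) = 584/105.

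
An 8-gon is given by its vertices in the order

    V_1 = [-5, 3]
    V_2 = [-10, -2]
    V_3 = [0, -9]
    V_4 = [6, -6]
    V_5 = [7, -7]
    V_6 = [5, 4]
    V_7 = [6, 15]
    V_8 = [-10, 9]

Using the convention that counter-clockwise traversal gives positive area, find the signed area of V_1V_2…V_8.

Σ = (40) + (90) + (54) + (0) + (63) + (51) + (204) + (15) = 517
Signed area = Σ/2 = 258.5 (positive ⇒ counter-clockwise traversal).

258.5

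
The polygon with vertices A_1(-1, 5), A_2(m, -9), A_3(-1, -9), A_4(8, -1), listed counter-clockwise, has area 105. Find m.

The doubled signed area Σ (x_i y_{i+1} − x_{i+1} y_i) is linear in m.
With m=0 it equals 112; the coefficient of m is -14 (from the two edges through A_2).
So -14·m + 112 = 2·105 = 210 ⇒ m = -7.

-7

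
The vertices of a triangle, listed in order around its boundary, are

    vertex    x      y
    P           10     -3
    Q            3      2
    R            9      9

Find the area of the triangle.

Apply the shoelace (surveyor's) formula: 2A = Σ (x_i·y_{i+1} − x_{i+1}·y_i), indices taken mod 3.
Cross-terms: 29, 9, -117  ⇒  Σ = -79
Area = |Σ|/2 = 39.5.

39.5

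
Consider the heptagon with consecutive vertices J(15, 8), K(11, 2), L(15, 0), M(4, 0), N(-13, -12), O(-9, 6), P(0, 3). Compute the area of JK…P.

197

Apply Gauss's area formula: 2A = Σ (x_i·y_{i+1} − x_{i+1}·y_i), indices taken mod 7.
Σ = (-58) + (-30) + (0) + (-48) + (-186) + (-27) + (-45) = -394
Area = |Σ|/2 = 197.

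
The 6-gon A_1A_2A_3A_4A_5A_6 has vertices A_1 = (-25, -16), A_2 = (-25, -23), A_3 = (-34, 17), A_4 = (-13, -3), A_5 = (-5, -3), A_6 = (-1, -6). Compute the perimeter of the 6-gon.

|A_1A_2| = √((0)² + (-7)²) = √49 = 7
|A_2A_3| = √((-9)² + (40)²) = √1681 = 41
|A_3A_4| = √((21)² + (-20)²) = √841 = 29
|A_4A_5| = √((8)² + (0)²) = √64 = 8
|A_5A_6| = √((4)² + (-3)²) = √25 = 5
|A_6A_1| = √((-24)² + (-10)²) = √676 = 26
Perimeter = 7 + 41 + 29 + 8 + 5 + 26 = 116.

116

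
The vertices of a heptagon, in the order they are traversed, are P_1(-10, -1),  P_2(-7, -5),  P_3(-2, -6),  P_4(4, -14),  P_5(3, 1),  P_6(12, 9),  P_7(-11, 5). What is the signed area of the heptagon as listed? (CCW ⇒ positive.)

Apply the shoelace formula: 2A = Σ (x_i·y_{i+1} − x_{i+1}·y_i), indices taken mod 7.
Σ = (43) + (32) + (52) + (46) + (15) + (159) + (61) = 408
Signed area = Σ/2 = 204 (positive ⇒ counter-clockwise traversal).

204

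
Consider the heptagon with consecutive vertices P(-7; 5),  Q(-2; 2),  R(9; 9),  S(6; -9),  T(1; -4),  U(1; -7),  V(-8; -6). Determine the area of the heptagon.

Σ = (-4) + (-36) + (-135) + (-15) + (-3) + (-62) + (-82) = -337
Area = |Σ|/2 = 168.5.

168.5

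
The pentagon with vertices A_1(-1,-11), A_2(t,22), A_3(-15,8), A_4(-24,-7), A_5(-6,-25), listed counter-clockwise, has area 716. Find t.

12

Write out the shoelace sum; only the two edges meeting at A_2 involve t:
2·Area = [((-1)·22 − t·(-11)) + (t·8 − (-15)·22)] + 896
       = 19·t + 1204 = 1432
⇒ t = 12.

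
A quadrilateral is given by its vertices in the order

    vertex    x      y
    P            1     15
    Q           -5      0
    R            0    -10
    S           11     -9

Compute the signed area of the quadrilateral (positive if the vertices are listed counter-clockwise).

204.5

Apply the surveyor's formula: 2A = Σ (x_i·y_{i+1} − x_{i+1}·y_i), indices taken mod 4.
Σ = (75) + (50) + (110) + (174) = 409
Signed area = Σ/2 = 204.5 (positive ⇒ counter-clockwise traversal).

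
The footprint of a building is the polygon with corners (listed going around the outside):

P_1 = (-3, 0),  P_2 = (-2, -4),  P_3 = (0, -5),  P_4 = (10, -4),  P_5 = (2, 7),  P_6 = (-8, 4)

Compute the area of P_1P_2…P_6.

113

Apply Gauss's area formula: 2A = Σ (x_i·y_{i+1} − x_{i+1}·y_i), indices taken mod 6.
Σ = (12) + (10) + (50) + (78) + (64) + (12) = 226
Area = |Σ|/2 = 113.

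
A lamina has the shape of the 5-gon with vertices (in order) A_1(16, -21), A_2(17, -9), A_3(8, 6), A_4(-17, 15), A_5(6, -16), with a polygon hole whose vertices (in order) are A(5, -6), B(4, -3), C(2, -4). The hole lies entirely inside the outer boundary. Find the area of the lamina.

Outer boundary:
Apply the shoelace formula: 2A = Σ (x_i·y_{i+1} − x_{i+1}·y_i), indices taken mod 5.
A_1→A_2: (16)(-9) − (17)(-21) = 213
A_2→A_3: (17)(6) − (8)(-9) = 174
A_3→A_4: (8)(15) − (-17)(6) = 222
A_4→A_5: (-17)(-16) − (6)(15) = 182
A_5→A_1: (6)(-21) − (16)(-16) = 130
Σ = 921
Area = |Σ|/2 = 460.5.
Hole:
Σ = (9) + (-10) + (8) = 7
Area = |Σ|/2 = 3.5.
Net area = 460.5 − 3.5 = 457.

457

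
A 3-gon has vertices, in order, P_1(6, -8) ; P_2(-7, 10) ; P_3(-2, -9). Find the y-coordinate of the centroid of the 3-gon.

Apply the shoelace (surveyor's) formula. First the cross-terms c_i = x_i·y_{i+1} − x_{i+1}·y_i:
  4, 83, 70  ⇒  2A = 157, A = 78.5.
Then Σ (y_i + y_{i+1})·c_i = -1099, so ȳ = -1099 / (6·78.5) = -7/3.

-7/3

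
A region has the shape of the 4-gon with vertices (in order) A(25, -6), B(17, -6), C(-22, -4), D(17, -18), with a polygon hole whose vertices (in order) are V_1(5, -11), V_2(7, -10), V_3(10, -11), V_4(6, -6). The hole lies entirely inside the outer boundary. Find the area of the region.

272

Outer boundary:
Cross-terms: -48, -200, 464, 348  ⇒  Σ = 564
Area = |Σ|/2 = 282.
Hole:
Apply Gauss's area formula: 2A = Σ (x_i·y_{i+1} − x_{i+1}·y_i), indices taken mod 4.
Cross-terms: 27, 23, 6, -36  ⇒  Σ = 20
Area = |Σ|/2 = 10.
Net area = 282 − 10 = 272.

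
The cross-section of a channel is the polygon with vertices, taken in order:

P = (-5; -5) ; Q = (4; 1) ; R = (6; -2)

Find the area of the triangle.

Σ = (15) + (-14) + (-40) = -39
Area = |Σ|/2 = 19.5.

19.5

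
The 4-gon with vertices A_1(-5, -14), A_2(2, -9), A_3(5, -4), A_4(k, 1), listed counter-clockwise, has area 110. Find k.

Write out the shoelace sum; only the two edges meeting at A_4 involve k:
2·Area = [(5·1 − k·(-4)) + (k·(-14) − (-5)·1)] + 110
       = -10·k + 120 = 220
⇒ k = -10.

-10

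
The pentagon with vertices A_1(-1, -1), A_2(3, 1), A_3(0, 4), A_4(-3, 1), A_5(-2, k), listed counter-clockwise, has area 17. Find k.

-2

The doubled signed area Σ (x_i y_{i+1} − x_{i+1} y_i) is linear in k.
With k=0 it equals 30; the coefficient of k is -2 (from the two edges through A_5).
So -2·k + 30 = 2·17 = 34 ⇒ k = -2.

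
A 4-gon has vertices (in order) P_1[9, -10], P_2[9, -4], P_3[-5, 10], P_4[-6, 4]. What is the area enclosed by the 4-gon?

Apply the shoelace (surveyor's) formula: 2A = Σ (x_i·y_{i+1} − x_{i+1}·y_i), indices taken mod 4.
Σ = (54) + (70) + (40) + (24) = 188
Area = |Σ|/2 = 94.

94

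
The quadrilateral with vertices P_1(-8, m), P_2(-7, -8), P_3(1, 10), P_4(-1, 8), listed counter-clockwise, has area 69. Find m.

The doubled signed area Σ (x_i y_{i+1} − x_{i+1} y_i) is linear in m.
With m=0 it equals 84; the coefficient of m is 6 (from the two edges through P_1).
So 6·m + 84 = 2·69 = 138 ⇒ m = 9.

9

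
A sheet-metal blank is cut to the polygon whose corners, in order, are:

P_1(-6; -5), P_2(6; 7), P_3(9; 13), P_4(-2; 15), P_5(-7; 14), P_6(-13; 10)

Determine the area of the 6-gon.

239

Apply the surveyor's formula: 2A = Σ (x_i·y_{i+1} − x_{i+1}·y_i), indices taken mod 6.
P_1→P_2: (-6)(7) − (6)(-5) = -12
P_2→P_3: (6)(13) − (9)(7) = 15
P_3→P_4: (9)(15) − (-2)(13) = 161
P_4→P_5: (-2)(14) − (-7)(15) = 77
P_5→P_6: (-7)(10) − (-13)(14) = 112
P_6→P_1: (-13)(-5) − (-6)(10) = 125
Σ = 478
Area = |Σ|/2 = 239.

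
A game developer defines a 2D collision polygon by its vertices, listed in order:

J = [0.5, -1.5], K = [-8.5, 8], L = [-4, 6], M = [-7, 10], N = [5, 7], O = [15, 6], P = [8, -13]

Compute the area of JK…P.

Σ = (-8.75) + (-19) + (2) + (-99) + (-75) + (-243) + (-5.5) = -448.25
Area = |Σ|/2 = 224.125.

224.125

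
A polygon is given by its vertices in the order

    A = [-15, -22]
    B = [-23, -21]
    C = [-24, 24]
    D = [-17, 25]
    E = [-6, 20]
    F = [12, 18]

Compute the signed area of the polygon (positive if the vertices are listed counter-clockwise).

Apply the surveyor's formula: 2A = Σ (x_i·y_{i+1} − x_{i+1}·y_i), indices taken mod 6.
Σ = (-191) + (-1056) + (-192) + (-190) + (-348) + (6) = -1971
Signed area = Σ/2 = -985.5 (negative ⇒ clockwise traversal).

-985.5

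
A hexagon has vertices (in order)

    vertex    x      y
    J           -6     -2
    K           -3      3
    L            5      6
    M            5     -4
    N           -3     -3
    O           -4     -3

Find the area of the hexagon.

73.5

Apply the surveyor's formula: 2A = Σ (x_i·y_{i+1} − x_{i+1}·y_i), indices taken mod 6.
Σ = (-24) + (-33) + (-50) + (-27) + (-3) + (-10) = -147
Area = |Σ|/2 = 73.5.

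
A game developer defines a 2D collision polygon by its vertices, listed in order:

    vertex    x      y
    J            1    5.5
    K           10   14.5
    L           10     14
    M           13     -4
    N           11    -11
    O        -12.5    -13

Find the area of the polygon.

351.375

Apply Gauss's area formula: 2A = Σ (x_i·y_{i+1} − x_{i+1}·y_i), indices taken mod 6.
Cross-terms: -40.5, -5, -222, -99, -280.5, -55.75  ⇒  Σ = -702.75
Area = |Σ|/2 = 351.375.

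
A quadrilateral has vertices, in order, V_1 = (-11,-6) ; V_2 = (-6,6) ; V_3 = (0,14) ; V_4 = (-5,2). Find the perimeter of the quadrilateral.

46

|V_1V_2| = √((5)² + (12)²) = √169 = 13
|V_2V_3| = √((6)² + (8)²) = √100 = 10
|V_3V_4| = √((-5)² + (-12)²) = √169 = 13
|V_4V_1| = √((-6)² + (-8)²) = √100 = 10
Perimeter = 13 + 10 + 13 + 10 = 46.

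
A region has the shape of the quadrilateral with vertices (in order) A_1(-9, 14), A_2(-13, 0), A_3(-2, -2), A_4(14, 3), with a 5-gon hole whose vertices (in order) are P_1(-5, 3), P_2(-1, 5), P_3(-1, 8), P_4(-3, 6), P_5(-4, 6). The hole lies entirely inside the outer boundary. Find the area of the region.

Outer boundary:
Apply the shoelace (surveyor's) formula: 2A = Σ (x_i·y_{i+1} − x_{i+1}·y_i), indices taken mod 4.
A_1→A_2: (-9)(0) − (-13)(14) = 182
A_2→A_3: (-13)(-2) − (-2)(0) = 26
A_3→A_4: (-2)(3) − (14)(-2) = 22
A_4→A_1: (14)(14) − (-9)(3) = 223
Σ = 453
Area = |Σ|/2 = 226.5.
Hole:
Apply the surveyor's formula: 2A = Σ (x_i·y_{i+1} − x_{i+1}·y_i), indices taken mod 5.
Σ = (-22) + (-3) + (18) + (6) + (18) = 17
Area = |Σ|/2 = 8.5.
Net area = 226.5 − 8.5 = 218.

218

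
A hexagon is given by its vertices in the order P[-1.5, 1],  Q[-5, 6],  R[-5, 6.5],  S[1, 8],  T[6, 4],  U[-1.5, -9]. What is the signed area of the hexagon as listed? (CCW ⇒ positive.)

Σ = (-4) + (-2.5) + (-46.5) + (-44) + (-48) + (-15) = -160
Signed area = Σ/2 = -80 (negative ⇒ clockwise traversal).

-80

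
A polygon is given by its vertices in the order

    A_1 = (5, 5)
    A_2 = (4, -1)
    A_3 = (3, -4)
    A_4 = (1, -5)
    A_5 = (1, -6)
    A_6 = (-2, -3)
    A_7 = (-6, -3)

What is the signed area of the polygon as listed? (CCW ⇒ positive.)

Apply the shoelace formula: 2A = Σ (x_i·y_{i+1} − x_{i+1}·y_i), indices taken mod 7.
Cross-terms: -25, -13, -11, -1, -15, -12, -15  ⇒  Σ = -92
Signed area = Σ/2 = -46 (negative ⇒ clockwise traversal).

-46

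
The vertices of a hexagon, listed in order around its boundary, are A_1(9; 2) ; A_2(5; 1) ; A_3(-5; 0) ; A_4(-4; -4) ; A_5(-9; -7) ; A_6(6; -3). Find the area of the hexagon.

Apply the shoelace (surveyor's) formula: 2A = Σ (x_i·y_{i+1} − x_{i+1}·y_i), indices taken mod 6.
Σ = (-1) + (5) + (20) + (-8) + (69) + (39) = 124
Area = |Σ|/2 = 62.

62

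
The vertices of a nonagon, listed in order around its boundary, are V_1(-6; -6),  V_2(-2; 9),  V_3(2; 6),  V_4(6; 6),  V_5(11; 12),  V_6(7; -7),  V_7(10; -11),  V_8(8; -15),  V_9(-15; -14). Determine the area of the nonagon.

337.5

Apply the shoelace (surveyor's) formula: 2A = Σ (x_i·y_{i+1} − x_{i+1}·y_i), indices taken mod 9.
Σ = (-66) + (-30) + (-24) + (6) + (-161) + (-7) + (-62) + (-337) + (6) = -675
Area = |Σ|/2 = 337.5.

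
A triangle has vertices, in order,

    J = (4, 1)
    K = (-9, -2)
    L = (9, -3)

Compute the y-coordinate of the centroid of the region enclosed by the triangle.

Apply the shoelace formula. First the cross-terms c_i = x_i·y_{i+1} − x_{i+1}·y_i:
  1, 45, 21  ⇒  2A = 67, A = 33.5.
Then Σ (y_i + y_{i+1})·c_i = -268, so ȳ = -268 / (6·33.5) = -4/3.

-4/3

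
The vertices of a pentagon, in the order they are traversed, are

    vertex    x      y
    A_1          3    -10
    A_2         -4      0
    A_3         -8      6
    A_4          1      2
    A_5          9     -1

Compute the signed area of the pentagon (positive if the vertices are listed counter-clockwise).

-96

Apply the shoelace (surveyor's) formula: 2A = Σ (x_i·y_{i+1} − x_{i+1}·y_i), indices taken mod 5.
Σ = (-40) + (-24) + (-22) + (-19) + (-87) = -192
Signed area = Σ/2 = -96 (negative ⇒ clockwise traversal).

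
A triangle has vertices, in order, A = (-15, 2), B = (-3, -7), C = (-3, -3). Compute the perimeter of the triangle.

|AB| = √((12)² + (-9)²) = √225 = 15
|BC| = √((0)² + (4)²) = √16 = 4
|CA| = √((-12)² + (5)²) = √169 = 13
Perimeter = 15 + 4 + 13 = 32.

32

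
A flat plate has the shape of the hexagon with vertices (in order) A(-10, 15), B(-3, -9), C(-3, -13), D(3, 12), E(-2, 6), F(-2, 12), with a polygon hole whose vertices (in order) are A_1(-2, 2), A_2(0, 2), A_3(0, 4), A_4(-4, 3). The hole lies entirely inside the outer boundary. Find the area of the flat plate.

130

Outer boundary:
Apply the surveyor's formula: 2A = Σ (x_i·y_{i+1} − x_{i+1}·y_i), indices taken mod 6.
Σ = (135) + (12) + (3) + (42) + (-12) + (90) = 270
Area = |Σ|/2 = 135.
Hole:
Apply Gauss's area formula: 2A = Σ (x_i·y_{i+1} − x_{i+1}·y_i), indices taken mod 4.
Σ = (-4) + (0) + (16) + (-2) = 10
Area = |Σ|/2 = 5.
Net area = 135 − 5 = 130.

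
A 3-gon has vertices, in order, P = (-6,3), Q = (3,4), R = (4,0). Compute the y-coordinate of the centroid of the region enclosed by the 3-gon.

Apply Gauss's area formula. First the cross-terms c_i = x_i·y_{i+1} − x_{i+1}·y_i:
  -33, -16, 12  ⇒  2A = -37, A = -18.5.
Then Σ (y_i + y_{i+1})·c_i = -259, so ȳ = -259 / (6·(-18.5)) = 7/3.

7/3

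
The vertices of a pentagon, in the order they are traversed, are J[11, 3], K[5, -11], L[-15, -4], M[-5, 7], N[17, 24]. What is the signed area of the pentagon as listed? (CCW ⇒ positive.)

Apply the surveyor's formula: 2A = Σ (x_i·y_{i+1} − x_{i+1}·y_i), indices taken mod 5.
Cross-terms: -136, -185, -125, -239, -213  ⇒  Σ = -898
Signed area = Σ/2 = -449 (negative ⇒ clockwise traversal).

-449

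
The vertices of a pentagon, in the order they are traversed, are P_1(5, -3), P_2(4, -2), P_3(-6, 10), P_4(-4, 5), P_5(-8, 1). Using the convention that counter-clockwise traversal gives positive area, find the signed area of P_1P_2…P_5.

47.5

Apply the shoelace formula: 2A = Σ (x_i·y_{i+1} − x_{i+1}·y_i), indices taken mod 5.
P_1→P_2: (5)(-2) − (4)(-3) = 2
P_2→P_3: (4)(10) − (-6)(-2) = 28
P_3→P_4: (-6)(5) − (-4)(10) = 10
P_4→P_5: (-4)(1) − (-8)(5) = 36
P_5→P_1: (-8)(-3) − (5)(1) = 19
Σ = 95
Signed area = Σ/2 = 47.5 (positive ⇒ counter-clockwise traversal).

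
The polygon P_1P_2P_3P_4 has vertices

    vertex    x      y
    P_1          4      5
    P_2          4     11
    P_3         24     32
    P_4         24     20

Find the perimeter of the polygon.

|P_1P_2| = √((0)² + (6)²) = √36 = 6
|P_2P_3| = √((20)² + (21)²) = √841 = 29
|P_3P_4| = √((0)² + (-12)²) = √144 = 12
|P_4P_1| = √((-20)² + (-15)²) = √625 = 25
Perimeter = 6 + 29 + 12 + 25 = 72.

72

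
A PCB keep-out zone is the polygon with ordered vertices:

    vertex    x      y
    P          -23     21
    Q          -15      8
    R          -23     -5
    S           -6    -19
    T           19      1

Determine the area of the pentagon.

787

Σ = (131) + (259) + (407) + (355) + (422) = 1574
Area = |Σ|/2 = 787.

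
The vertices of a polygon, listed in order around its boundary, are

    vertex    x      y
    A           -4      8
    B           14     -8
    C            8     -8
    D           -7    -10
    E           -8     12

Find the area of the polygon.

222

Σ = (-80) + (-48) + (-136) + (-164) + (-16) = -444
Area = |Σ|/2 = 222.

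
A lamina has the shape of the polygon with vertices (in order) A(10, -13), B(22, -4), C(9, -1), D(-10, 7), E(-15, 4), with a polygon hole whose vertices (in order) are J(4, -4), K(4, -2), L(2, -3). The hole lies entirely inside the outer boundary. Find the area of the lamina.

Outer boundary:
Cross-terms: 246, 14, 53, 65, 155  ⇒  Σ = 533
Area = |Σ|/2 = 266.5.
Hole:
Apply the surveyor's formula: 2A = Σ (x_i·y_{i+1} − x_{i+1}·y_i), indices taken mod 3.
Σ = (8) + (-8) + (4) = 4
Area = |Σ|/2 = 2.
Net area = 266.5 − 2 = 264.5.

264.5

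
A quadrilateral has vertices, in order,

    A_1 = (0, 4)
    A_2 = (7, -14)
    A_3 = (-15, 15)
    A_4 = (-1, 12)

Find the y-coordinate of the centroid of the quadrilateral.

724/151

Apply Gauss's area formula. First the cross-terms c_i = x_i·y_{i+1} − x_{i+1}·y_i:
  -28, -105, -165, -4  ⇒  2A = -302, A = -151.
Then Σ (y_i + y_{i+1})·c_i = -4344, so ȳ = -4344 / (6·(-151)) = 724/151.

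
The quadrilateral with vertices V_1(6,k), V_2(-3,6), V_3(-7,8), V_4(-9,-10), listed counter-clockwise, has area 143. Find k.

The doubled signed area Σ (x_i y_{i+1} − x_{i+1} y_i) is linear in k.
With k=0 it equals 256; the coefficient of k is -6 (from the two edges through V_1).
So -6·k + 256 = 2·143 = 286 ⇒ k = -5.

-5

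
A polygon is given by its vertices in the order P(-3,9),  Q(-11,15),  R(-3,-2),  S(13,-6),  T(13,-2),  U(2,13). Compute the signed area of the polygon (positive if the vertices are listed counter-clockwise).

223.5

Σ = (54) + (67) + (44) + (52) + (173) + (57) = 447
Signed area = Σ/2 = 223.5 (positive ⇒ counter-clockwise traversal).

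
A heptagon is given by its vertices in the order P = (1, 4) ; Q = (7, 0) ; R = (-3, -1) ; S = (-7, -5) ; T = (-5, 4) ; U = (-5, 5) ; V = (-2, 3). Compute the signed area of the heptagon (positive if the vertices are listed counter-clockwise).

-50.5

Apply the shoelace (surveyor's) formula: 2A = Σ (x_i·y_{i+1} − x_{i+1}·y_i), indices taken mod 7.
Σ = (-28) + (-7) + (8) + (-53) + (-5) + (-5) + (-11) = -101
Signed area = Σ/2 = -50.5 (negative ⇒ clockwise traversal).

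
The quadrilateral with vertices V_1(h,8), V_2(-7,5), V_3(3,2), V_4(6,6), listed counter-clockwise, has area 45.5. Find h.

The doubled signed area Σ (x_i y_{i+1} − x_{i+1} y_i) is linear in h.
With h=0 it equals 81; the coefficient of h is -1 (from the two edges through V_1).
So -1·h + 81 = 2·45.5 = 91 ⇒ h = -10.

-10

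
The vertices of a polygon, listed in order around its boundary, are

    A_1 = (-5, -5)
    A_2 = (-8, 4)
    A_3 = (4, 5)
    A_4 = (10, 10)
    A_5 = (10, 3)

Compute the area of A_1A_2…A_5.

Apply the surveyor's formula: 2A = Σ (x_i·y_{i+1} − x_{i+1}·y_i), indices taken mod 5.
Σ = (-60) + (-56) + (-10) + (-70) + (-35) = -231
Area = |Σ|/2 = 115.5.

115.5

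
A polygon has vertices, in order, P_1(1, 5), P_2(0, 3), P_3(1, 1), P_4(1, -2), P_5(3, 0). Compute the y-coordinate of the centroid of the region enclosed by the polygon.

Apply the surveyor's formula. First the cross-terms c_i = x_i·y_{i+1} − x_{i+1}·y_i:
  3, -3, -3, 6, 15  ⇒  2A = 18, A = 9.
Then Σ (y_i + y_{i+1})·c_i = 78, so ȳ = 78 / (6·9) = 13/9.

13/9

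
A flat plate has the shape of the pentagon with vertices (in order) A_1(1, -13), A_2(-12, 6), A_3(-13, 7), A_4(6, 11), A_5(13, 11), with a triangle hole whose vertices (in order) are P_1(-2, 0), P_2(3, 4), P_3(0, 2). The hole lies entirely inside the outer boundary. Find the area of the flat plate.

Outer boundary:
Apply the shoelace (surveyor's) formula: 2A = Σ (x_i·y_{i+1} − x_{i+1}·y_i), indices taken mod 5.
Σ = (-150) + (-6) + (-185) + (-77) + (-180) = -598
Area = |Σ|/2 = 299.
Hole:
Apply the shoelace (surveyor's) formula: 2A = Σ (x_i·y_{i+1} − x_{i+1}·y_i), indices taken mod 3.
Σ = (-8) + (6) + (4) = 2
Area = |Σ|/2 = 1.
Net area = 299 − 1 = 298.

298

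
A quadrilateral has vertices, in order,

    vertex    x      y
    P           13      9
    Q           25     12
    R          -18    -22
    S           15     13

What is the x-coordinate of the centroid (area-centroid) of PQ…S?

200/33

Apply the shoelace formula. First the cross-terms c_i = x_i·y_{i+1} − x_{i+1}·y_i:
  -69, -334, 96, -34  ⇒  2A = -341, A = -170.5.
Then Σ (x_i + x_{i+1})·c_i = -6200, so x̄ = -6200 / (6·(-170.5)) = 200/33.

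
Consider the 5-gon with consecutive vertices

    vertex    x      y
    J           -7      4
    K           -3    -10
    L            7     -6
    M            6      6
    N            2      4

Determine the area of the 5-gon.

148

Cross-terms: 82, 88, 78, 12, 36  ⇒  Σ = 296
Area = |Σ|/2 = 148.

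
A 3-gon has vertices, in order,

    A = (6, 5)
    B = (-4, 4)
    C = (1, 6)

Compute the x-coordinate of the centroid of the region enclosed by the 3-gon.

1

Apply the shoelace formula. First the cross-terms c_i = x_i·y_{i+1} − x_{i+1}·y_i:
  44, -28, -31  ⇒  2A = -15, A = -7.5.
Then Σ (x_i + x_{i+1})·c_i = -45, so x̄ = -45 / (6·(-7.5)) = 1.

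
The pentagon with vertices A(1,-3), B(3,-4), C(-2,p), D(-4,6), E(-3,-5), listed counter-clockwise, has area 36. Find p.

Write out the shoelace sum; only the two edges meeting at C involve p:
2·Area = [(3·p − (-2)·(-4)) + ((-2)·6 − (-4)·p)] + 57
       = 7·p + 37 = 72
⇒ p = 5.

5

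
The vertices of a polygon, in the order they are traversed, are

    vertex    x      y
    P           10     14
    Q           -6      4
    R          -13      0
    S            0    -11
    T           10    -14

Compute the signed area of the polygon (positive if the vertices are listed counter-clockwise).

Apply the shoelace (surveyor's) formula: 2A = Σ (x_i·y_{i+1} − x_{i+1}·y_i), indices taken mod 5.
Cross-terms: 124, 52, 143, 110, 280  ⇒  Σ = 709
Signed area = Σ/2 = 354.5 (positive ⇒ counter-clockwise traversal).

354.5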